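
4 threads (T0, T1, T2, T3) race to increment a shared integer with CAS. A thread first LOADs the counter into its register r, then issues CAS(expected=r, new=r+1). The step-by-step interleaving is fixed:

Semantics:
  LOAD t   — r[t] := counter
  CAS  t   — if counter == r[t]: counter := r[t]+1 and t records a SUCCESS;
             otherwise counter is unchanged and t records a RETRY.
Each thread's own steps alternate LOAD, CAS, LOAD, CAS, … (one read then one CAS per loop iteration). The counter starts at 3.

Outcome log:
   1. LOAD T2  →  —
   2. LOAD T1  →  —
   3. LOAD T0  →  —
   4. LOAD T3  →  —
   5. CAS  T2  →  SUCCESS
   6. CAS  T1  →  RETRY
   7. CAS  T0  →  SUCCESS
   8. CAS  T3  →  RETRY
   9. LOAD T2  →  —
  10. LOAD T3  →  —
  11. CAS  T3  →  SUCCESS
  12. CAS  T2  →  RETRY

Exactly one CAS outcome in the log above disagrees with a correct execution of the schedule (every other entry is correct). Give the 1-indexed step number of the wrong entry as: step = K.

step = 7

Re-executing:
#1 T2 reads 3
#2 T1 reads 3
#3 T0 reads 3
#4 T3 reads 3
#5 T2 CAS(3→4) writes; counter now 4
#6 T1 CAS(3→4) fails; counter now 4
#7 T0 CAS(3→4) fails; counter now 4
#8 T3 CAS(3→4) fails; counter now 4
#9 T2 reads 4
#10 T3 reads 4
#11 T3 CAS(4→5) writes; counter now 5
#12 T2 CAS(4→5) fails; counter now 5
Log disagrees first at step 7.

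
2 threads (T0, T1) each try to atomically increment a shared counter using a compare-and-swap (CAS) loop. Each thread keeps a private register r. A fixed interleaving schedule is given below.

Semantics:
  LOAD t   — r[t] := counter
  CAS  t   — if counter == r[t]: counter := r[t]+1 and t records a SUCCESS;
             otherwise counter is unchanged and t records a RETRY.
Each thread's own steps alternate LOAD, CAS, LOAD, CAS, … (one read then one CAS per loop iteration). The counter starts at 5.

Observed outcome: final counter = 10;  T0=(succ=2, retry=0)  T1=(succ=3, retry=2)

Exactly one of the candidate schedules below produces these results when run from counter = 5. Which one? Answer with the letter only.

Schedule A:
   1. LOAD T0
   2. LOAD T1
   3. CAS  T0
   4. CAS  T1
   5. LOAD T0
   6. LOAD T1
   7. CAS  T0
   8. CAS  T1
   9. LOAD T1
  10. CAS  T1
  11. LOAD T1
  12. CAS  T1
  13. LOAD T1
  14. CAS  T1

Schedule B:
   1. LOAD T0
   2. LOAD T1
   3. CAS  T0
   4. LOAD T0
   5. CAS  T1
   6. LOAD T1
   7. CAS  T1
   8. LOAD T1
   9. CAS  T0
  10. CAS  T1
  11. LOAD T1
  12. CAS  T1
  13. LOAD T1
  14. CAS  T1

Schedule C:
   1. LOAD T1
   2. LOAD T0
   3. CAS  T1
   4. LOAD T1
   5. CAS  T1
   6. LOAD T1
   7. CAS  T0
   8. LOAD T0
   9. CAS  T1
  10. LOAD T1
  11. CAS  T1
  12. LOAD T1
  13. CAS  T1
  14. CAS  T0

Simulating candidate A:
step 1: T0 LOAD ⇒ load; ctr=5 reg=5
step 2: T1 LOAD ⇒ load; ctr=5 reg=5
step 3: T0 CAS ⇒ ok; ctr=6 reg=5
step 4: T1 CAS ⇒ retry; ctr=6 reg=5
step 5: T0 LOAD ⇒ load; ctr=6 reg=6
step 6: T1 LOAD ⇒ load; ctr=6 reg=6
step 7: T0 CAS ⇒ ok; ctr=7 reg=6
step 8: T1 CAS ⇒ retry; ctr=7 reg=6
step 9: T1 LOAD ⇒ load; ctr=7 reg=7
step 10: T1 CAS ⇒ ok; ctr=8 reg=7
step 11: T1 LOAD ⇒ load; ctr=8 reg=8
step 12: T1 CAS ⇒ ok; ctr=9 reg=8
step 13: T1 LOAD ⇒ load; ctr=9 reg=9
step 14: T1 CAS ⇒ ok; ctr=10 reg=9

A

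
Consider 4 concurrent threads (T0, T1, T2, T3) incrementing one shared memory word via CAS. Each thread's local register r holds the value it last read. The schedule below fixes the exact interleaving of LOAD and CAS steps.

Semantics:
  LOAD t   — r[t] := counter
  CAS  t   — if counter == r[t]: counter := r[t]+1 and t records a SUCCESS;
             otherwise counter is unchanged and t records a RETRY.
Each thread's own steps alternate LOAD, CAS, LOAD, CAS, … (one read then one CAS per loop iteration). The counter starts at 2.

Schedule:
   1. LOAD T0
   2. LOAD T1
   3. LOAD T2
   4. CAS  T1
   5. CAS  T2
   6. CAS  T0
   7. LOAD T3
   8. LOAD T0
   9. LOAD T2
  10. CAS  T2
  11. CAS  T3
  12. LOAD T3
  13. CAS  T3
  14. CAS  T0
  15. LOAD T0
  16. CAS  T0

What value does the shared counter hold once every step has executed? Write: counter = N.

counter = 6

[1] T0.load  rd  (counter 2, T0.r 2)
[2] T1.load  rd  (counter 2, T1.r 2)
[3] T2.load  rd  (counter 2, T2.r 2)
[4] T1.cas  hit  (counter 3, T1.r 2)
[5] T2.cas  miss  (counter 3, T2.r 2)
[6] T0.cas  miss  (counter 3, T0.r 2)
[7] T3.load  rd  (counter 3, T3.r 3)
[8] T0.load  rd  (counter 3, T0.r 3)
[9] T2.load  rd  (counter 3, T2.r 3)
[10] T2.cas  hit  (counter 4, T2.r 3)
[11] T3.cas  miss  (counter 4, T3.r 3)
[12] T3.load  rd  (counter 4, T3.r 4)
[13] T3.cas  hit  (counter 5, T3.r 4)
[14] T0.cas  miss  (counter 5, T0.r 3)
[15] T0.load  rd  (counter 5, T0.r 5)
[16] T0.cas  hit  (counter 6, T0.r 5)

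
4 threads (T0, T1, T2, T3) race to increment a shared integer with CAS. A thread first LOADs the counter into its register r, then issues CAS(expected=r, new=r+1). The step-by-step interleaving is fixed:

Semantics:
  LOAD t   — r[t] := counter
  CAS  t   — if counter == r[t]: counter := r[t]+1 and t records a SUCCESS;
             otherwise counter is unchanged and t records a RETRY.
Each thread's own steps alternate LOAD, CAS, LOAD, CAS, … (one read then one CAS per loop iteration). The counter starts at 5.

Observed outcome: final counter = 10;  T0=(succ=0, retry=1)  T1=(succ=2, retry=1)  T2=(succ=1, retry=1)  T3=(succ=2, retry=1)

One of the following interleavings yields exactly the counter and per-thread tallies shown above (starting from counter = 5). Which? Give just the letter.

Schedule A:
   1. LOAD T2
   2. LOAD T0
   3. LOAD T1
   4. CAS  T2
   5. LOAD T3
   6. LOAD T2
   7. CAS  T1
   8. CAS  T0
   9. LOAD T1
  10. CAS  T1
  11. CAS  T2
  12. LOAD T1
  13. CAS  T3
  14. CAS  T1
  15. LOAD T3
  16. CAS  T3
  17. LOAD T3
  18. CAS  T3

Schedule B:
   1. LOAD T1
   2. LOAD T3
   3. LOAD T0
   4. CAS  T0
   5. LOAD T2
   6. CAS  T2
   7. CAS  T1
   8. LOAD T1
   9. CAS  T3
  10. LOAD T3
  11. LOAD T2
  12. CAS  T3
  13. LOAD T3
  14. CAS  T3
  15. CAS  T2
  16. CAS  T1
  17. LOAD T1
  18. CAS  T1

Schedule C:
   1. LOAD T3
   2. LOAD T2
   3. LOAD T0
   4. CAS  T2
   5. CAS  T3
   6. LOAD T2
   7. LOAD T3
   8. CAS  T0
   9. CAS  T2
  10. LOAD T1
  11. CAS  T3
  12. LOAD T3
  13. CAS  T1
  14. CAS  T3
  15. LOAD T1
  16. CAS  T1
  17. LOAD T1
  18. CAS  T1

A

Tracing schedule A:
1. LOAD T2 → mem=5 r[T2]=5 [LOAD]
2. LOAD T0 → mem=5 r[T0]=5 [LOAD]
3. LOAD T1 → mem=5 r[T1]=5 [LOAD]
4. CAS T2 → mem=6 r[T2]=5 [OK]
5. LOAD T3 → mem=6 r[T3]=6 [LOAD]
6. LOAD T2 → mem=6 r[T2]=6 [LOAD]
7. CAS T1 → mem=6 r[T1]=5 [RETRY]
8. CAS T0 → mem=6 r[T0]=5 [RETRY]
9. LOAD T1 → mem=6 r[T1]=6 [LOAD]
10. CAS T1 → mem=7 r[T1]=6 [OK]
11. CAS T2 → mem=7 r[T2]=6 [RETRY]
12. LOAD T1 → mem=7 r[T1]=7 [LOAD]
13. CAS T3 → mem=7 r[T3]=6 [RETRY]
14. CAS T1 → mem=8 r[T1]=7 [OK]
15. LOAD T3 → mem=8 r[T3]=8 [LOAD]
16. CAS T3 → mem=9 r[T3]=8 [OK]
17. LOAD T3 → mem=9 r[T3]=9 [LOAD]
18. CAS T3 → mem=10 r[T3]=9 [OK]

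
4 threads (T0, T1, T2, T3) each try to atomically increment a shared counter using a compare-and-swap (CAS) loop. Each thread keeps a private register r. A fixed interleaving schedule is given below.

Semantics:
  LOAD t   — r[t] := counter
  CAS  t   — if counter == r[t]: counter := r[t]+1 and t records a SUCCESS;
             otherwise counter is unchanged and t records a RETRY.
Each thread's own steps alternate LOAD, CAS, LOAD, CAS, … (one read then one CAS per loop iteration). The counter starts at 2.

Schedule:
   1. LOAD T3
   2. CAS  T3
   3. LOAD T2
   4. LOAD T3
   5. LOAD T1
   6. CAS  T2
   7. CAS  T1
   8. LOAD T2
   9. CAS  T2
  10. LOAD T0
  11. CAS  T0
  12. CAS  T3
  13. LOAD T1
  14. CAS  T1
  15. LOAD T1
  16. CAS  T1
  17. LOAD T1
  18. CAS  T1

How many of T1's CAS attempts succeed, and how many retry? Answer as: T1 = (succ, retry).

T3 LOAD — after: cnt=2, r=2 — load
T3 CAS — after: cnt=3, r=2 — ok
T2 LOAD — after: cnt=3, r=3 — load
T3 LOAD — after: cnt=3, r=3 — load
T1 LOAD — after: cnt=3, r=3 — load
T2 CAS — after: cnt=4, r=3 — ok
T1 CAS — after: cnt=4, r=3 — retry
T2 LOAD — after: cnt=4, r=4 — load
T2 CAS — after: cnt=5, r=4 — ok
T0 LOAD — after: cnt=5, r=5 — load
T0 CAS — after: cnt=6, r=5 — ok
T3 CAS — after: cnt=6, r=3 — retry
T1 LOAD — after: cnt=6, r=6 — load
T1 CAS — after: cnt=7, r=6 — ok
T1 LOAD — after: cnt=7, r=7 — load
T1 CAS — after: cnt=8, r=7 — ok
T1 LOAD — after: cnt=8, r=8 — load
T1 CAS — after: cnt=9, r=8 — ok

T1 = (3, 1)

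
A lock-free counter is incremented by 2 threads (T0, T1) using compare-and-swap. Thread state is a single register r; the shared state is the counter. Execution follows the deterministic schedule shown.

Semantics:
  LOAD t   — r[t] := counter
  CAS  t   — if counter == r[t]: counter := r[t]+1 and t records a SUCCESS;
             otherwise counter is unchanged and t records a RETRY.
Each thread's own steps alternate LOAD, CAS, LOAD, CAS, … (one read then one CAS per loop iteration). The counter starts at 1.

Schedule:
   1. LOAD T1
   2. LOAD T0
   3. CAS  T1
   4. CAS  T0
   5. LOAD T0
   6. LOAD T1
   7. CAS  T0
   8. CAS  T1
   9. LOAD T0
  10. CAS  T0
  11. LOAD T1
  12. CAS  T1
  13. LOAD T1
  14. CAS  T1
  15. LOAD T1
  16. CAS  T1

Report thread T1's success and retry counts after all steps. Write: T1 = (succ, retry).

T1 = (4, 1)

[1] T1.load  rd  (counter 1, T1.r 1)
[2] T0.load  rd  (counter 1, T0.r 1)
[3] T1.cas  hit  (counter 2, T1.r 1)
[4] T0.cas  miss  (counter 2, T0.r 1)
[5] T0.load  rd  (counter 2, T0.r 2)
[6] T1.load  rd  (counter 2, T1.r 2)
[7] T0.cas  hit  (counter 3, T0.r 2)
[8] T1.cas  miss  (counter 3, T1.r 2)
[9] T0.load  rd  (counter 3, T0.r 3)
[10] T0.cas  hit  (counter 4, T0.r 3)
[11] T1.load  rd  (counter 4, T1.r 4)
[12] T1.cas  hit  (counter 5, T1.r 4)
[13] T1.load  rd  (counter 5, T1.r 5)
[14] T1.cas  hit  (counter 6, T1.r 5)
[15] T1.load  rd  (counter 6, T1.r 6)
[16] T1.cas  hit  (counter 7, T1.r 6)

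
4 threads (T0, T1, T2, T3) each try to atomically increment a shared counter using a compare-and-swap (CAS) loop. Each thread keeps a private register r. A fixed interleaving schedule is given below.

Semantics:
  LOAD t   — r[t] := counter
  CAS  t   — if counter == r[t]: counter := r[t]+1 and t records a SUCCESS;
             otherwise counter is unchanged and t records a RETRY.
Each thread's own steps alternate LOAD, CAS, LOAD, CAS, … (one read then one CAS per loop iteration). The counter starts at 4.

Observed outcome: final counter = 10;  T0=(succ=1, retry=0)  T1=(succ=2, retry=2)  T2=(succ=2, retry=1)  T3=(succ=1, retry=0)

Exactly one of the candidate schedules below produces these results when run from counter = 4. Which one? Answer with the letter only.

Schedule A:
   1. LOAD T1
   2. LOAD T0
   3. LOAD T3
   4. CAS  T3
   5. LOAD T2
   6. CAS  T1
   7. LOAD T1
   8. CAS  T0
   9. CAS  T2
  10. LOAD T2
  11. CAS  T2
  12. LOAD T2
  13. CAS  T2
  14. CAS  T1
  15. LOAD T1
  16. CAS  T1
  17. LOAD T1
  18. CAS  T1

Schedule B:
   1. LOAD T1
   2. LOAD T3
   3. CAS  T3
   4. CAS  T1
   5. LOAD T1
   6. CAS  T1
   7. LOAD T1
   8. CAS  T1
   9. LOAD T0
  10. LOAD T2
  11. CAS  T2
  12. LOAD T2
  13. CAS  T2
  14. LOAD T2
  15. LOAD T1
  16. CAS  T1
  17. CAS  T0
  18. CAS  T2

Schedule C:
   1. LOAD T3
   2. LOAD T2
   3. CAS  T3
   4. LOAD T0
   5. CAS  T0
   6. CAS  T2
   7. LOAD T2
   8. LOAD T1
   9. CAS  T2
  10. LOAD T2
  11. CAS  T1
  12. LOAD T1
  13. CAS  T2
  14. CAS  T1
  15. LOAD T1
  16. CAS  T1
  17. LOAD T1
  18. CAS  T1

C

Run C:
[1] T3.load  rd  (counter 4, T3.r 4)
[2] T2.load  rd  (counter 4, T2.r 4)
[3] T3.cas  hit  (counter 5, T3.r 4)
[4] T0.load  rd  (counter 5, T0.r 5)
[5] T0.cas  hit  (counter 6, T0.r 5)
[6] T2.cas  miss  (counter 6, T2.r 4)
[7] T2.load  rd  (counter 6, T2.r 6)
[8] T1.load  rd  (counter 6, T1.r 6)
[9] T2.cas  hit  (counter 7, T2.r 6)
[10] T2.load  rd  (counter 7, T2.r 7)
[11] T1.cas  miss  (counter 7, T1.r 6)
[12] T1.load  rd  (counter 7, T1.r 7)
[13] T2.cas  hit  (counter 8, T2.r 7)
[14] T1.cas  miss  (counter 8, T1.r 7)
[15] T1.load  rd  (counter 8, T1.r 8)
[16] T1.cas  hit  (counter 9, T1.r 8)
[17] T1.load  rd  (counter 9, T1.r 9)
[18] T1.cas  hit  (counter 10, T1.r 9)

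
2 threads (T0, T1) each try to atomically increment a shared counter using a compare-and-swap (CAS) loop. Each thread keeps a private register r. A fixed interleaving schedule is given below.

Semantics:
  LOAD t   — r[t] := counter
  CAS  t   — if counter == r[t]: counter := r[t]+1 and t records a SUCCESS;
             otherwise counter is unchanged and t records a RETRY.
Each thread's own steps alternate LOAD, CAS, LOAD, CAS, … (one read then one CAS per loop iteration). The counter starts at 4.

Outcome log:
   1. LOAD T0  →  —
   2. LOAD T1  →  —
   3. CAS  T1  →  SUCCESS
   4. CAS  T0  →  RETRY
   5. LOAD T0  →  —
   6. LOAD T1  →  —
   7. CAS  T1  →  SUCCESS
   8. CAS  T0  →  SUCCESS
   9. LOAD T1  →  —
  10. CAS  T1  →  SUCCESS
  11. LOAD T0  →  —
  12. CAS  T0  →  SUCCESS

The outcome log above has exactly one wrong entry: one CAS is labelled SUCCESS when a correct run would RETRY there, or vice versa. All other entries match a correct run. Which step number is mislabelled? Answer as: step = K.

step = 8

Re-executing:
T0 LOAD — after: cnt=4, r=4 — load
T1 LOAD — after: cnt=4, r=4 — load
T1 CAS — after: cnt=5, r=4 — ok
T0 CAS — after: cnt=5, r=4 — retry
T0 LOAD — after: cnt=5, r=5 — load
T1 LOAD — after: cnt=5, r=5 — load
T1 CAS — after: cnt=6, r=5 — ok
T0 CAS — after: cnt=6, r=5 — retry
T1 LOAD — after: cnt=6, r=6 — load
T1 CAS — after: cnt=7, r=6 — ok
T0 LOAD — after: cnt=7, r=7 — load
T0 CAS — after: cnt=8, r=7 — ok
Flip is step 8.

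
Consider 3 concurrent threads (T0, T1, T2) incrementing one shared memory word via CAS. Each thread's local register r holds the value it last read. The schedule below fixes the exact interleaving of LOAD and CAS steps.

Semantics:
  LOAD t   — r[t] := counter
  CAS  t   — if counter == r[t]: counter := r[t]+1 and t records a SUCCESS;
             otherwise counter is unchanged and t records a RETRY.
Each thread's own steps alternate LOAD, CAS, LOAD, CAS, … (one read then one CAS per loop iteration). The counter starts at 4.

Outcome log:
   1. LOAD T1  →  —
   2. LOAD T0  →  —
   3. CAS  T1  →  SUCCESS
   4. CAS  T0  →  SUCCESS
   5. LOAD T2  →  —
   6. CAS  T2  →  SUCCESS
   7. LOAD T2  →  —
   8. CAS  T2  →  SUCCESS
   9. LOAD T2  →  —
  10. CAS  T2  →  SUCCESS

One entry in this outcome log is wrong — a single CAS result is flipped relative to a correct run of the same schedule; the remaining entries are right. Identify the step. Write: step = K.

Re-executing:
   1) LOAD T1:  M=4  r_T1=4
   2) LOAD T0:  M=4  r_T0=4
   3) CAS  T1:  M=5  r_T1=4 ✓
   4) CAS  T0:  M=5  r_T0=4 ✗
   5) LOAD T2:  M=5  r_T2=5
   6) CAS  T2:  M=6  r_T2=5 ✓
   7) LOAD T2:  M=6  r_T2=6
   8) CAS  T2:  M=7  r_T2=6 ✓
   9) LOAD T2:  M=7  r_T2=7
  10) CAS  T2:  M=8  r_T2=7 ✓
Log disagrees first at step 4.

step = 4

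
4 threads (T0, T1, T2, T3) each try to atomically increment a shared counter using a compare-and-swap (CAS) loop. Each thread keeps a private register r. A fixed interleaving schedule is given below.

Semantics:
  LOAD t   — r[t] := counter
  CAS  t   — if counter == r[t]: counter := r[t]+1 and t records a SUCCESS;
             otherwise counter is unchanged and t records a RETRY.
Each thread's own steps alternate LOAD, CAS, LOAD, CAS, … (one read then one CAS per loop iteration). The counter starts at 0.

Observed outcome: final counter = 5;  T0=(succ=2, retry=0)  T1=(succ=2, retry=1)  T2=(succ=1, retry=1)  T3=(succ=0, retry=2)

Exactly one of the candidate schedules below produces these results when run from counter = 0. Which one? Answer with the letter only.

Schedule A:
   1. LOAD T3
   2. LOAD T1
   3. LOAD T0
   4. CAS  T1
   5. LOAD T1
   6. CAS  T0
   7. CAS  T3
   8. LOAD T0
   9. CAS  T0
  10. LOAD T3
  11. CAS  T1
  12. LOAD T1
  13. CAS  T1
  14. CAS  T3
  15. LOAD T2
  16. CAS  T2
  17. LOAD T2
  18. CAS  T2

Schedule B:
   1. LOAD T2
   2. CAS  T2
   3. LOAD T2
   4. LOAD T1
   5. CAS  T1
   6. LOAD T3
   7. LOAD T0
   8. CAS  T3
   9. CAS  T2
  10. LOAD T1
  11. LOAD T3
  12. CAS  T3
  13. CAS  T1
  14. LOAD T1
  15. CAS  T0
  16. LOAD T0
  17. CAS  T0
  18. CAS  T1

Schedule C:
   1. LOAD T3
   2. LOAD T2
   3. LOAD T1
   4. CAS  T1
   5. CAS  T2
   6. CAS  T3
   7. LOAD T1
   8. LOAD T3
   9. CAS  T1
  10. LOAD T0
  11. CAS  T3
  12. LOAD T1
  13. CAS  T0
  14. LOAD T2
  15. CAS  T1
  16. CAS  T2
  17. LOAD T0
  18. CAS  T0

Tracing schedule C:
1. LOAD T3 → mem=0 r[T3]=0 [LOAD]
2. LOAD T2 → mem=0 r[T2]=0 [LOAD]
3. LOAD T1 → mem=0 r[T1]=0 [LOAD]
4. CAS T1 → mem=1 r[T1]=0 [OK]
5. CAS T2 → mem=1 r[T2]=0 [RETRY]
6. CAS T3 → mem=1 r[T3]=0 [RETRY]
7. LOAD T1 → mem=1 r[T1]=1 [LOAD]
8. LOAD T3 → mem=1 r[T3]=1 [LOAD]
9. CAS T1 → mem=2 r[T1]=1 [OK]
10. LOAD T0 → mem=2 r[T0]=2 [LOAD]
11. CAS T3 → mem=2 r[T3]=1 [RETRY]
12. LOAD T1 → mem=2 r[T1]=2 [LOAD]
13. CAS T0 → mem=3 r[T0]=2 [OK]
14. LOAD T2 → mem=3 r[T2]=3 [LOAD]
15. CAS T1 → mem=3 r[T1]=2 [RETRY]
16. CAS T2 → mem=4 r[T2]=3 [OK]
17. LOAD T0 → mem=4 r[T0]=4 [LOAD]
18. CAS T0 → mem=5 r[T0]=4 [OK]

C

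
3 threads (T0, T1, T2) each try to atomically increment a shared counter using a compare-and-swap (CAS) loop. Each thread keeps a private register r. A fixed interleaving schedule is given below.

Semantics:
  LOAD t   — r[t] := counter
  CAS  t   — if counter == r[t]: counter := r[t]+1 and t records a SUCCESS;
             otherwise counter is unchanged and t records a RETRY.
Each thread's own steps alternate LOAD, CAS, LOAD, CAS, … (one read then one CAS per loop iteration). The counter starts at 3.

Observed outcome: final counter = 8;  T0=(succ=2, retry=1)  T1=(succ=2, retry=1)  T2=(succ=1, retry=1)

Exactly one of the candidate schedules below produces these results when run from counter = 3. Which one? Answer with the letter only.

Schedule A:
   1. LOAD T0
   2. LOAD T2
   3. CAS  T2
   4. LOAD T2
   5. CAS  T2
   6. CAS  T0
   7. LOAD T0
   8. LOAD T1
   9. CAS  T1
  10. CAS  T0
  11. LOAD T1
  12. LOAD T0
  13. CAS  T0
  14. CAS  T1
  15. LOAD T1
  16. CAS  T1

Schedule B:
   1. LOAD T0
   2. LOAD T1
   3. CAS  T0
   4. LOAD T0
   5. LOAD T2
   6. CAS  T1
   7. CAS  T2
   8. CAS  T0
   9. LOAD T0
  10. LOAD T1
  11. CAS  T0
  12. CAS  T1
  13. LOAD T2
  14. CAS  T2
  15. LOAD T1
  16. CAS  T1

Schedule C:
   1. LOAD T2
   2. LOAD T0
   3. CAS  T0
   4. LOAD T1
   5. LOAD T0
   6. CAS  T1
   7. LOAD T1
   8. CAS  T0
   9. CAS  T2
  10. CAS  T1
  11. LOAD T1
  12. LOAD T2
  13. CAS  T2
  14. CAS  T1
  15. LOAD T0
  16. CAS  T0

Run C:
   1) LOAD T2:  M=3  r_T2=3
   2) LOAD T0:  M=3  r_T0=3
   3) CAS  T0:  M=4  r_T0=3 ✓
   4) LOAD T1:  M=4  r_T1=4
   5) LOAD T0:  M=4  r_T0=4
   6) CAS  T1:  M=5  r_T1=4 ✓
   7) LOAD T1:  M=5  r_T1=5
   8) CAS  T0:  M=5  r_T0=4 ✗
   9) CAS  T2:  M=5  r_T2=3 ✗
  10) CAS  T1:  M=6  r_T1=5 ✓
  11) LOAD T1:  M=6  r_T1=6
  12) LOAD T2:  M=6  r_T2=6
  13) CAS  T2:  M=7  r_T2=6 ✓
  14) CAS  T1:  M=7  r_T1=6 ✗
  15) LOAD T0:  M=7  r_T0=7
  16) CAS  T0:  M=8  r_T0=7 ✓

C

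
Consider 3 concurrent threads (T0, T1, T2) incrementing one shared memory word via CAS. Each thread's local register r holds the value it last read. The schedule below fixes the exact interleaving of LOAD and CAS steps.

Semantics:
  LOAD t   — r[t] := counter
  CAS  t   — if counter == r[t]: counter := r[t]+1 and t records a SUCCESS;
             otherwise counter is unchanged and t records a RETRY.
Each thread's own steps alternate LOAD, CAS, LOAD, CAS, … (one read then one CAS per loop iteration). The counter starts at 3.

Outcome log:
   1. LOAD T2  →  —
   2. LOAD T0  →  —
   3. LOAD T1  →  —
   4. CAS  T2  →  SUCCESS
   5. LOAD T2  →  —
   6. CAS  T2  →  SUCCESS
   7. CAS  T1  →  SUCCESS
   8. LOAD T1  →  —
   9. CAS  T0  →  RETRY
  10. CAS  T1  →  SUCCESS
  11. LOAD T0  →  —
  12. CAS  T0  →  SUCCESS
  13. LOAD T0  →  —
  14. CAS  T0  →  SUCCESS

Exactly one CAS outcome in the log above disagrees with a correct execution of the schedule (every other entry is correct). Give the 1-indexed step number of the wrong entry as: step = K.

step = 7

Reference trace:
T2 LOAD — after: cnt=3, r=3 — load
T0 LOAD — after: cnt=3, r=3 — load
T1 LOAD — after: cnt=3, r=3 — load
T2 CAS — after: cnt=4, r=3 — ok
T2 LOAD — after: cnt=4, r=4 — load
T2 CAS — after: cnt=5, r=4 — ok
T1 CAS — after: cnt=5, r=3 — retry
T1 LOAD — after: cnt=5, r=5 — load
T0 CAS — after: cnt=5, r=3 — retry
T1 CAS — after: cnt=6, r=5 — ok
T0 LOAD — after: cnt=6, r=6 — load
T0 CAS — after: cnt=7, r=6 — ok
T0 LOAD — after: cnt=7, r=7 — load
T0 CAS — after: cnt=8, r=7 — ok
Log disagrees first at step 7.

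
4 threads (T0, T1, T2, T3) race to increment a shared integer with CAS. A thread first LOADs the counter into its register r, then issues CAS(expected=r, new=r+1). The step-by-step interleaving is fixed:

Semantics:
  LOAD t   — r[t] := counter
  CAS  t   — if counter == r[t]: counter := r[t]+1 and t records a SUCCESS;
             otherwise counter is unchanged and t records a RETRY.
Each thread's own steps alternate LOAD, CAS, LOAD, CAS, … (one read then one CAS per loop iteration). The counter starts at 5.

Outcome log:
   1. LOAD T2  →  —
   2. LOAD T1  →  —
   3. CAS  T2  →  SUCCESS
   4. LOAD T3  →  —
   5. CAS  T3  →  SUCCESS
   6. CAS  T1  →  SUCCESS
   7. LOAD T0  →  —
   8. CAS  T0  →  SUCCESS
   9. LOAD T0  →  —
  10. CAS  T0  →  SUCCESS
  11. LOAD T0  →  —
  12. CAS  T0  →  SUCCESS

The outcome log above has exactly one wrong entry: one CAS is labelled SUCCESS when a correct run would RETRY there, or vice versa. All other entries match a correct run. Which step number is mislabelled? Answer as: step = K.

Reference trace:
T2 LOAD — after: cnt=5, r=5 — load
T1 LOAD — after: cnt=5, r=5 — load
T2 CAS — after: cnt=6, r=5 — ok
T3 LOAD — after: cnt=6, r=6 — load
T3 CAS — after: cnt=7, r=6 — ok
T1 CAS — after: cnt=7, r=5 — retry
T0 LOAD — after: cnt=7, r=7 — load
T0 CAS — after: cnt=8, r=7 — ok
T0 LOAD — after: cnt=8, r=8 — load
T0 CAS — after: cnt=9, r=8 — ok
T0 LOAD — after: cnt=9, r=9 — load
T0 CAS — after: cnt=10, r=9 — ok
Mismatch at 6.

step = 6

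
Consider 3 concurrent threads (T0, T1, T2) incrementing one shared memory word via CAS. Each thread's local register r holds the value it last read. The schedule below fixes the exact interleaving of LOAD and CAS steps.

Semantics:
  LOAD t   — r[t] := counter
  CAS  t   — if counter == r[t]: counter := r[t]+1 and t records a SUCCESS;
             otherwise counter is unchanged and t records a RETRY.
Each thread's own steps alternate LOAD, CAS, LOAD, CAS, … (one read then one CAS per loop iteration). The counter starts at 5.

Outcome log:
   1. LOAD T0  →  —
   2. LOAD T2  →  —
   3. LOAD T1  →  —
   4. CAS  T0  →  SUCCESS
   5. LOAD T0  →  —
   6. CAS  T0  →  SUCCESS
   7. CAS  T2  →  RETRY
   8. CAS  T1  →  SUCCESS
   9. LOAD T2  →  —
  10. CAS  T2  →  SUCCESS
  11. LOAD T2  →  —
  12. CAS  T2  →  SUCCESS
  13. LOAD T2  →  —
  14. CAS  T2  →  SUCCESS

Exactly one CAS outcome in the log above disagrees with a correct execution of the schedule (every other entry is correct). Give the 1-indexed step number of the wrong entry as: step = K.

step = 8

Reference trace:
#1 T0 reads 5
#2 T2 reads 5
#3 T1 reads 5
#4 T0 CAS(5→6) writes; counter now 6
#5 T0 reads 6
#6 T0 CAS(6→7) writes; counter now 7
#7 T2 CAS(5→6) fails; counter now 7
#8 T1 CAS(5→6) fails; counter now 7
#9 T2 reads 7
#10 T2 CAS(7→8) writes; counter now 8
#11 T2 reads 8
#12 T2 CAS(8→9) writes; counter now 9
#13 T2 reads 9
#14 T2 CAS(9→10) writes; counter now 10
Log disagrees first at step 8.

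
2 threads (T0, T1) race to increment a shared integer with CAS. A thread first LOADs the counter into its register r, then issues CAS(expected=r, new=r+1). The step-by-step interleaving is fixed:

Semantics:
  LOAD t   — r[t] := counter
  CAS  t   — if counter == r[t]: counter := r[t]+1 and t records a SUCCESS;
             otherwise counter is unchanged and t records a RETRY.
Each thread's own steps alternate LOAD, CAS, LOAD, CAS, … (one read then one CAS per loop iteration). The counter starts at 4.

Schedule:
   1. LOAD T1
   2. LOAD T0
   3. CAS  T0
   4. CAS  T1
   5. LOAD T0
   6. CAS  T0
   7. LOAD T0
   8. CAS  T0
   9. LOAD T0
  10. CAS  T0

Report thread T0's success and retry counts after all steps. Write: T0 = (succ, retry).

#1 T1 reads 4
#2 T0 reads 4
#3 T0 CAS(4→5) writes; counter now 5
#4 T1 CAS(4→5) fails; counter now 5
#5 T0 reads 5
#6 T0 CAS(5→6) writes; counter now 6
#7 T0 reads 6
#8 T0 CAS(6→7) writes; counter now 7
#9 T0 reads 7
#10 T0 CAS(7→8) writes; counter now 8

T0 = (4, 0)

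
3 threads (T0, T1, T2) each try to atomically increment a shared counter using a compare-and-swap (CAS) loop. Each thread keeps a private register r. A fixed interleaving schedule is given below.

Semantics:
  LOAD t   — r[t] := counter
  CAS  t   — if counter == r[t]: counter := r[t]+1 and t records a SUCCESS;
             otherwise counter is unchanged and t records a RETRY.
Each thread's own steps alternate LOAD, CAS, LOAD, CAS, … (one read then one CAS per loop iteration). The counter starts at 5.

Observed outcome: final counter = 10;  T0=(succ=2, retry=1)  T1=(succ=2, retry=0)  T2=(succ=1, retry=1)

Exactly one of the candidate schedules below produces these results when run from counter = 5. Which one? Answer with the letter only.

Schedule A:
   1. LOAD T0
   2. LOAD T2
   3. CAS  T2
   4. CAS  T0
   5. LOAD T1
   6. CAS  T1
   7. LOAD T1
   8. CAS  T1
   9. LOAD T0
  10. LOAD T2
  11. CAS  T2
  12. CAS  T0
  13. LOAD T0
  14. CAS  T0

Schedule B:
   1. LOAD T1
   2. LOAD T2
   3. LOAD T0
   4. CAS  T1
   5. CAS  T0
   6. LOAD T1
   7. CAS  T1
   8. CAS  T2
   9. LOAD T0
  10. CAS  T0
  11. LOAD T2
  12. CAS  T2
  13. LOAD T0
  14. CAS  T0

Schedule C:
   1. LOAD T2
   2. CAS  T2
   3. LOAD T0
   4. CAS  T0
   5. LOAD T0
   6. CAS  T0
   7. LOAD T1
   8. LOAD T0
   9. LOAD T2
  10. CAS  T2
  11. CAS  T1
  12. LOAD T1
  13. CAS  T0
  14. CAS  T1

Tracing schedule B:
#1 T1 reads 5
#2 T2 reads 5
#3 T0 reads 5
#4 T1 CAS(5→6) writes; counter now 6
#5 T0 CAS(5→6) fails; counter now 6
#6 T1 reads 6
#7 T1 CAS(6→7) writes; counter now 7
#8 T2 CAS(5→6) fails; counter now 7
#9 T0 reads 7
#10 T0 CAS(7→8) writes; counter now 8
#11 T2 reads 8
#12 T2 CAS(8→9) writes; counter now 9
#13 T0 reads 9
#14 T0 CAS(9→10) writes; counter now 10

B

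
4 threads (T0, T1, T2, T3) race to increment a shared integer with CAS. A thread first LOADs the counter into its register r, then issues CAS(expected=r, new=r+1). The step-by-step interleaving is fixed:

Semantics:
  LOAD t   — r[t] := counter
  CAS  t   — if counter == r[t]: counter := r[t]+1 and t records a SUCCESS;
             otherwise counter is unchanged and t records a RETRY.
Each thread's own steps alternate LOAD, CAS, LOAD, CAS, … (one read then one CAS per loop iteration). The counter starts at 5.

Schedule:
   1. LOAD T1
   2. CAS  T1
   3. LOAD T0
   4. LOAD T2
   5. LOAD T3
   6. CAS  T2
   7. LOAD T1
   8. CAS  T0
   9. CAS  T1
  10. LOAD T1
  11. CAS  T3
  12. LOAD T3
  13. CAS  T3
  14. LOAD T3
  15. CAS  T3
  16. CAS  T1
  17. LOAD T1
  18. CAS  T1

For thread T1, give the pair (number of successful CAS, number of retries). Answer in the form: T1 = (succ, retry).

   1) LOAD T1:  M=5  r_T1=5
   2) CAS  T1:  M=6  r_T1=5 ✓
   3) LOAD T0:  M=6  r_T0=6
   4) LOAD T2:  M=6  r_T2=6
   5) LOAD T3:  M=6  r_T3=6
   6) CAS  T2:  M=7  r_T2=6 ✓
   7) LOAD T1:  M=7  r_T1=7
   8) CAS  T0:  M=7  r_T0=6 ✗
   9) CAS  T1:  M=8  r_T1=7 ✓
  10) LOAD T1:  M=8  r_T1=8
  11) CAS  T3:  M=8  r_T3=6 ✗
  12) LOAD T3:  M=8  r_T3=8
  13) CAS  T3:  M=9  r_T3=8 ✓
  14) LOAD T3:  M=9  r_T3=9
  15) CAS  T3:  M=10  r_T3=9 ✓
  16) CAS  T1:  M=10  r_T1=8 ✗
  17) LOAD T1:  M=10  r_T1=10
  18) CAS  T1:  M=11  r_T1=10 ✓

T1 = (3, 1)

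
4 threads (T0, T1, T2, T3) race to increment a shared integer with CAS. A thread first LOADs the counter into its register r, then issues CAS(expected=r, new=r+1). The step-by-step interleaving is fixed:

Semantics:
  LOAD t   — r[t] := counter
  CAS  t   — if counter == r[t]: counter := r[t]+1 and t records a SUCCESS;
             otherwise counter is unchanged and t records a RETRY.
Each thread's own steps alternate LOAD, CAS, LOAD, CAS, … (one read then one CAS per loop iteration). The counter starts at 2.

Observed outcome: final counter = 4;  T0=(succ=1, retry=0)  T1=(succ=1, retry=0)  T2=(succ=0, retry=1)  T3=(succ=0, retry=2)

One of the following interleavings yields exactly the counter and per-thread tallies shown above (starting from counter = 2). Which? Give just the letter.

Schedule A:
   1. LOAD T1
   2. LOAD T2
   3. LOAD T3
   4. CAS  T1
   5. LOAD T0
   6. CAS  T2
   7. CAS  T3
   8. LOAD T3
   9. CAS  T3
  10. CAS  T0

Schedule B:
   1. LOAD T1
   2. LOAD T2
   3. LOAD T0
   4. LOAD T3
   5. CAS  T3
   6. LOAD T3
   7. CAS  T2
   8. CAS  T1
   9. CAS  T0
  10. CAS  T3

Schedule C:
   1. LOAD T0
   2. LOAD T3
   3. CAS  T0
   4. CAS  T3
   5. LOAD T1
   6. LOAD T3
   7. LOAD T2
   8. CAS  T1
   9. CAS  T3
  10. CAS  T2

C

Simulating candidate C:
1. LOAD T0 → mem=2 r[T0]=2 [LOAD]
2. LOAD T3 → mem=2 r[T3]=2 [LOAD]
3. CAS T0 → mem=3 r[T0]=2 [OK]
4. CAS T3 → mem=3 r[T3]=2 [RETRY]
5. LOAD T1 → mem=3 r[T1]=3 [LOAD]
6. LOAD T3 → mem=3 r[T3]=3 [LOAD]
7. LOAD T2 → mem=3 r[T2]=3 [LOAD]
8. CAS T1 → mem=4 r[T1]=3 [OK]
9. CAS T3 → mem=4 r[T3]=3 [RETRY]
10. CAS T2 → mem=4 r[T2]=3 [RETRY]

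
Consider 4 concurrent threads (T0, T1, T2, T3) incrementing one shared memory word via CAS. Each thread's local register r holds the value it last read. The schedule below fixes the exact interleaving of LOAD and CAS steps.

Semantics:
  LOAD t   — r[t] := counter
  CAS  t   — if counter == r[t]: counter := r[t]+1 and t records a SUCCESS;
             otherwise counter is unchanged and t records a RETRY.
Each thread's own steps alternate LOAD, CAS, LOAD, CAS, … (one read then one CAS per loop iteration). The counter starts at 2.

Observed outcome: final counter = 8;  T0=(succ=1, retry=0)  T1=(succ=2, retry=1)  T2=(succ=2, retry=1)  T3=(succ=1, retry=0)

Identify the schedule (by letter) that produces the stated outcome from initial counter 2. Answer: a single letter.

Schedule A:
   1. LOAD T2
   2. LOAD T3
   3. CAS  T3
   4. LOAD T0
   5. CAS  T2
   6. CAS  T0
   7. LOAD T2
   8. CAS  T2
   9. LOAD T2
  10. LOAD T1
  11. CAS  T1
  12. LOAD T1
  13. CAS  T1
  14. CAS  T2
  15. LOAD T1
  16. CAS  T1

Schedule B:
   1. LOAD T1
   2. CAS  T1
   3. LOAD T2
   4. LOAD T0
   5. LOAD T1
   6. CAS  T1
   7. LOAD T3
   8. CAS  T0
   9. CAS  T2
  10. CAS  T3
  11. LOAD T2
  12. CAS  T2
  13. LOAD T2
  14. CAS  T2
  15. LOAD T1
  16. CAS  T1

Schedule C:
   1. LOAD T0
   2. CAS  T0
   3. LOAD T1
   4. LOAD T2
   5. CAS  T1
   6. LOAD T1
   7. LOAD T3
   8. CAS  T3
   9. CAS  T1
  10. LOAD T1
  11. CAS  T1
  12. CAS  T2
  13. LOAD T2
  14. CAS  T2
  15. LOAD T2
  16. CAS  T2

Run C:
T0 LOAD — after: cnt=2, r=2 — load
T0 CAS — after: cnt=3, r=2 — ok
T1 LOAD — after: cnt=3, r=3 — load
T2 LOAD — after: cnt=3, r=3 — load
T1 CAS — after: cnt=4, r=3 — ok
T1 LOAD — after: cnt=4, r=4 — load
T3 LOAD — after: cnt=4, r=4 — load
T3 CAS — after: cnt=5, r=4 — ok
T1 CAS — after: cnt=5, r=4 — retry
T1 LOAD — after: cnt=5, r=5 — load
T1 CAS — after: cnt=6, r=5 — ok
T2 CAS — after: cnt=6, r=3 — retry
T2 LOAD — after: cnt=6, r=6 — load
T2 CAS — after: cnt=7, r=6 — ok
T2 LOAD — after: cnt=7, r=7 — load
T2 CAS — after: cnt=8, r=7 — ok

C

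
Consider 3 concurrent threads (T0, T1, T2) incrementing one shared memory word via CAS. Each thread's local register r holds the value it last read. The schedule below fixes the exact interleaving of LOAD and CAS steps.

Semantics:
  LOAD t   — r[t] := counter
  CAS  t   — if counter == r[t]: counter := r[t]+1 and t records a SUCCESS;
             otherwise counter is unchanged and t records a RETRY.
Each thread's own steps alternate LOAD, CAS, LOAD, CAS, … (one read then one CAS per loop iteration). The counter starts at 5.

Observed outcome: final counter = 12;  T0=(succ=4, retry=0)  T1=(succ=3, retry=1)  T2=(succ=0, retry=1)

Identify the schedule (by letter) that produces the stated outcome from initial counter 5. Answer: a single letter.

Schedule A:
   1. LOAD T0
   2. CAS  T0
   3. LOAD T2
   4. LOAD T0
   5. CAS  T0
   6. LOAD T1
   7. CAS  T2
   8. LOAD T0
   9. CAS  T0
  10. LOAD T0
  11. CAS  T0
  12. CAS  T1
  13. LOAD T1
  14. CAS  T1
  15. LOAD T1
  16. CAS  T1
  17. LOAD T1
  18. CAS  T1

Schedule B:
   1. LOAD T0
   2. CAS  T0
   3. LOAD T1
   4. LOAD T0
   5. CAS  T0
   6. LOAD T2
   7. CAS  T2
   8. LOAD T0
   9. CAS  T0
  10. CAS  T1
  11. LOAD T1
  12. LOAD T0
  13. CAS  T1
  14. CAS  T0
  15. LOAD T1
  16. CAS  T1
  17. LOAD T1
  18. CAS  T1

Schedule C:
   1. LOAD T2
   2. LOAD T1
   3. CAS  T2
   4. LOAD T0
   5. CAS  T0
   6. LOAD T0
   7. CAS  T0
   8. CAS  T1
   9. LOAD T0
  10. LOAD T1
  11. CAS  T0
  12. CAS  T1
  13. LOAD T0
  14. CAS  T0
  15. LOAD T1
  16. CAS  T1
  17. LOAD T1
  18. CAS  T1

A

Simulating candidate A:
T0 LOAD — after: cnt=5, r=5 — load
T0 CAS — after: cnt=6, r=5 — ok
T2 LOAD — after: cnt=6, r=6 — load
T0 LOAD — after: cnt=6, r=6 — load
T0 CAS — after: cnt=7, r=6 — ok
T1 LOAD — after: cnt=7, r=7 — load
T2 CAS — after: cnt=7, r=6 — retry
T0 LOAD — after: cnt=7, r=7 — load
T0 CAS — after: cnt=8, r=7 — ok
T0 LOAD — after: cnt=8, r=8 — load
T0 CAS — after: cnt=9, r=8 — ok
T1 CAS — after: cnt=9, r=7 — retry
T1 LOAD — after: cnt=9, r=9 — load
T1 CAS — after: cnt=10, r=9 — ok
T1 LOAD — after: cnt=10, r=10 — load
T1 CAS — after: cnt=11, r=10 — ok
T1 LOAD — after: cnt=11, r=11 — load
T1 CAS — after: cnt=12, r=11 — ok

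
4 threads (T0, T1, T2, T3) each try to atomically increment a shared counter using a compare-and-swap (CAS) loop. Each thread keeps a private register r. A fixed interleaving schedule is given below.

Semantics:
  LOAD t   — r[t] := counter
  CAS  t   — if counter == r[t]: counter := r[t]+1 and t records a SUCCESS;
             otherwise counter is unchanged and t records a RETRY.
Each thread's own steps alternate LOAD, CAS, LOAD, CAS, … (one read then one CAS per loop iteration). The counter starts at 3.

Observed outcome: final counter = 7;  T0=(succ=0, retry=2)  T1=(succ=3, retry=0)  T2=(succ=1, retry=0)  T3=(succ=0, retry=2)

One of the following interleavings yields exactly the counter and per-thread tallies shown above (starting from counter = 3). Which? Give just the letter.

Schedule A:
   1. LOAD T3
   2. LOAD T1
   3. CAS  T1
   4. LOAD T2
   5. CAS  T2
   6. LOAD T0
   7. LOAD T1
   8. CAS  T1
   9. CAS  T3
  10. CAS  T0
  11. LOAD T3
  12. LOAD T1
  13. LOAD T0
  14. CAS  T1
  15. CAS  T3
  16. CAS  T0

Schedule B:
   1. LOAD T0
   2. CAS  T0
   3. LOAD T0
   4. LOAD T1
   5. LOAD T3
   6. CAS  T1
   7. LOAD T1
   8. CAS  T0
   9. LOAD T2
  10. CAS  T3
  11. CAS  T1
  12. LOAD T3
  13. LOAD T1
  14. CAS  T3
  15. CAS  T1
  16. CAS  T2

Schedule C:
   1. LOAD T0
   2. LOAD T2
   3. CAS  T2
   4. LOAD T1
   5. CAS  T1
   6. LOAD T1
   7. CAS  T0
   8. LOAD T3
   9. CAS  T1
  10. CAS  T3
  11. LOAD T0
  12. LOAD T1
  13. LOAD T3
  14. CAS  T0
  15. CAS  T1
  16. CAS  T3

A

Simulating candidate A:
step 1: T3 LOAD ⇒ load; ctr=3 reg=3
step 2: T1 LOAD ⇒ load; ctr=3 reg=3
step 3: T1 CAS ⇒ ok; ctr=4 reg=3
step 4: T2 LOAD ⇒ load; ctr=4 reg=4
step 5: T2 CAS ⇒ ok; ctr=5 reg=4
step 6: T0 LOAD ⇒ load; ctr=5 reg=5
step 7: T1 LOAD ⇒ load; ctr=5 reg=5
step 8: T1 CAS ⇒ ok; ctr=6 reg=5
step 9: T3 CAS ⇒ retry; ctr=6 reg=3
step 10: T0 CAS ⇒ retry; ctr=6 reg=5
step 11: T3 LOAD ⇒ load; ctr=6 reg=6
step 12: T1 LOAD ⇒ load; ctr=6 reg=6
step 13: T0 LOAD ⇒ load; ctr=6 reg=6
step 14: T1 CAS ⇒ ok; ctr=7 reg=6
step 15: T3 CAS ⇒ retry; ctr=7 reg=6
step 16: T0 CAS ⇒ retry; ctr=7 reg=6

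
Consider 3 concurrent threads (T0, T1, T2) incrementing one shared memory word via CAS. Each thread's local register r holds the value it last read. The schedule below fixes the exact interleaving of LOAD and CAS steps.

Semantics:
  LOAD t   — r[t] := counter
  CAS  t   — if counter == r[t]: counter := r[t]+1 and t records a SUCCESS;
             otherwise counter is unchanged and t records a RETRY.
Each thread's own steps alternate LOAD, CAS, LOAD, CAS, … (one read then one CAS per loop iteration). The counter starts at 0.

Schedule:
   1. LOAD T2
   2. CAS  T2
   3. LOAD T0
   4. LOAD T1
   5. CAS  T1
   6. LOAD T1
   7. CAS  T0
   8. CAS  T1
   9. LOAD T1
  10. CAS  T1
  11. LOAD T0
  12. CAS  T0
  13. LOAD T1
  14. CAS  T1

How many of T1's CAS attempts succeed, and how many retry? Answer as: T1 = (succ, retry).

#1 T2 reads 0
#2 T2 CAS(0→1) writes; counter now 1
#3 T0 reads 1
#4 T1 reads 1
#5 T1 CAS(1→2) writes; counter now 2
#6 T1 reads 2
#7 T0 CAS(1→2) fails; counter now 2
#8 T1 CAS(2→3) writes; counter now 3
#9 T1 reads 3
#10 T1 CAS(3→4) writes; counter now 4
#11 T0 reads 4
#12 T0 CAS(4→5) writes; counter now 5
#13 T1 reads 5
#14 T1 CAS(5→6) writes; counter now 6

T1 = (4, 0)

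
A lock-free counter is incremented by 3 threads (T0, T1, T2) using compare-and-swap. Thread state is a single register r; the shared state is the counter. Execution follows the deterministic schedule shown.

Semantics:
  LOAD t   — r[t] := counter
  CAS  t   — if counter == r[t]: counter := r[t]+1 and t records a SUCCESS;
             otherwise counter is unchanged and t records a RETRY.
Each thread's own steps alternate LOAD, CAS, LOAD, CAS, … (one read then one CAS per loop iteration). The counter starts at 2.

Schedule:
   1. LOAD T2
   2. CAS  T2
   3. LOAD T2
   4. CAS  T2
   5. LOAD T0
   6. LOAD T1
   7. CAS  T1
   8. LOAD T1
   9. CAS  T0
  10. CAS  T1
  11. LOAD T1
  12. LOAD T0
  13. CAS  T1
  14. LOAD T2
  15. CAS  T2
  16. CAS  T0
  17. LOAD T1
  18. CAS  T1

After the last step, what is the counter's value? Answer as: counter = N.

counter = 9

step 1: T2 LOAD ⇒ load; ctr=2 reg=2
step 2: T2 CAS ⇒ ok; ctr=3 reg=2
step 3: T2 LOAD ⇒ load; ctr=3 reg=3
step 4: T2 CAS ⇒ ok; ctr=4 reg=3
step 5: T0 LOAD ⇒ load; ctr=4 reg=4
step 6: T1 LOAD ⇒ load; ctr=4 reg=4
step 7: T1 CAS ⇒ ok; ctr=5 reg=4
step 8: T1 LOAD ⇒ load; ctr=5 reg=5
step 9: T0 CAS ⇒ retry; ctr=5 reg=4
step 10: T1 CAS ⇒ ok; ctr=6 reg=5
step 11: T1 LOAD ⇒ load; ctr=6 reg=6
step 12: T0 LOAD ⇒ load; ctr=6 reg=6
step 13: T1 CAS ⇒ ok; ctr=7 reg=6
step 14: T2 LOAD ⇒ load; ctr=7 reg=7
step 15: T2 CAS ⇒ ok; ctr=8 reg=7
step 16: T0 CAS ⇒ retry; ctr=8 reg=6
step 17: T1 LOAD ⇒ load; ctr=8 reg=8
step 18: T1 CAS ⇒ ok; ctr=9 reg=8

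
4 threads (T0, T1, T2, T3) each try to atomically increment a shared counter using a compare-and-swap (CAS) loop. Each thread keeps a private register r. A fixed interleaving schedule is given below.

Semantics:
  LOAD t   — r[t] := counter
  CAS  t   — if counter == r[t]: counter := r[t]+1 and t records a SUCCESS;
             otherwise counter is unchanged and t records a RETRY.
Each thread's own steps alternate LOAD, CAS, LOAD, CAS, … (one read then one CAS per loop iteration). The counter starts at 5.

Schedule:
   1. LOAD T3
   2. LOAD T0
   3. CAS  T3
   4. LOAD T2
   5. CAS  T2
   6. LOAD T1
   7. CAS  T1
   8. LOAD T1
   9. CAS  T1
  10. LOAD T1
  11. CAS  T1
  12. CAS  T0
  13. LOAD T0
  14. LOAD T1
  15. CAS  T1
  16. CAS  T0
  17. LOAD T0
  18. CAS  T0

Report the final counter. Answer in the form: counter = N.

counter = 12

1. LOAD T3 → mem=5 r[T3]=5 [LOAD]
2. LOAD T0 → mem=5 r[T0]=5 [LOAD]
3. CAS T3 → mem=6 r[T3]=5 [OK]
4. LOAD T2 → mem=6 r[T2]=6 [LOAD]
5. CAS T2 → mem=7 r[T2]=6 [OK]
6. LOAD T1 → mem=7 r[T1]=7 [LOAD]
7. CAS T1 → mem=8 r[T1]=7 [OK]
8. LOAD T1 → mem=8 r[T1]=8 [LOAD]
9. CAS T1 → mem=9 r[T1]=8 [OK]
10. LOAD T1 → mem=9 r[T1]=9 [LOAD]
11. CAS T1 → mem=10 r[T1]=9 [OK]
12. CAS T0 → mem=10 r[T0]=5 [RETRY]
13. LOAD T0 → mem=10 r[T0]=10 [LOAD]
14. LOAD T1 → mem=10 r[T1]=10 [LOAD]
15. CAS T1 → mem=11 r[T1]=10 [OK]
16. CAS T0 → mem=11 r[T0]=10 [RETRY]
17. LOAD T0 → mem=11 r[T0]=11 [LOAD]
18. CAS T0 → mem=12 r[T0]=11 [OK]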